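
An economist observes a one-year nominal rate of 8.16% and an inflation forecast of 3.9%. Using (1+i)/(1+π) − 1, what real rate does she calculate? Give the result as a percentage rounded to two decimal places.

4.10%

By the Fisher equation, 1 + r = (1 + i)/(1 + π).
1 + r = 1.08160 / 1.03900 = 1.041001
r = 1.041001 − 1 = 4.1001%, i.e. 4.10%.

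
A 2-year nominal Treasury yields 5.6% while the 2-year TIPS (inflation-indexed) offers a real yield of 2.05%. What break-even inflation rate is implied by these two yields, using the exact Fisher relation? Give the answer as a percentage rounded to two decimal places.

3.48%

(1 + π) = (1 + i)/(1 + r) = 1.05600 / 1.02050 = 1.034787
Break-even inflation = 1.034787 − 1 → 3.48%.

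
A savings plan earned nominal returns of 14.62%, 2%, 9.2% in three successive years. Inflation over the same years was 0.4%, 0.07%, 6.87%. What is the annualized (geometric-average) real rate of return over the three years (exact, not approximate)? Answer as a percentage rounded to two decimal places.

Compound the nominal returns: 1.1462 × 1.0200 × 1.0920 = 1.27668341.
Compound inflation: 1.0040 × 1.0007 × 1.0687 = 1.07372588.
Deflate: 1.27668341 / 1.07372588 = 1.18902173.
Annualized real rate = 1.18902173^(1/3) − 1 = 5.9408% → 5.94%.

5.94%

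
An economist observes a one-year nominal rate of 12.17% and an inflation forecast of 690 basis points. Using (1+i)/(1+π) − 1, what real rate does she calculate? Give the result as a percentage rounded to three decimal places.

4.930%

1 + r = 1.12170 / 1.06900 = 1.049298
r = 1.049298 − 1 = 4.9298%, i.e. 4.930%.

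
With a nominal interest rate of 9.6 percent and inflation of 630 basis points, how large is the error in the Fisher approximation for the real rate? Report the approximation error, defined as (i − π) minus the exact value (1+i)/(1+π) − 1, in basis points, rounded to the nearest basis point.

20 basis points

Approximate: r ≈ 9.600% − 6.300% = 3.3000%
Exact: (1 + 0.0960)/(1 + 0.0630) − 1 = 3.1044%
Error = 3.3000% − 3.1044% = 0.1956% → 20 basis points.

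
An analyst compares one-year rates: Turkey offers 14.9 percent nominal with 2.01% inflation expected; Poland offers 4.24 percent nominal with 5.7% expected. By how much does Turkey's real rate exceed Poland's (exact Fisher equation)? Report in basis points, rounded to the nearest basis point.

Turkey: (1 + 0.1490)/(1 + 0.0201) − 1 = 12.6360%
Poland: (1 + 0.0424)/(1 + 0.0570) − 1 = -1.3813%
Differential = 12.6360% − (-1.3813%) = 14.0173% → 1402 basis points.

1402 basis points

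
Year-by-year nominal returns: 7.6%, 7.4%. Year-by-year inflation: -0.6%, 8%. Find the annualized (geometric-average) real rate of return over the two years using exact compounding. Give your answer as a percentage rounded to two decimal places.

Compound the nominal returns: 1.0760 × 1.0740 = 1.15562400.
Compound inflation: 0.9940 × 1.0800 = 1.07352000.
Deflate: 1.15562400 / 1.07352000 = 1.07648111.
Annualized real rate = 1.07648111^(1/2) − 1 = 3.7536% → 3.75%.

3.75%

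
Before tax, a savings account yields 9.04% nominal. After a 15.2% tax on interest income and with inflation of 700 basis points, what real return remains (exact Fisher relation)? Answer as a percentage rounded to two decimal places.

After-tax nominal return = 9.04% × (1 − 0.152) = 7.66592%.
1 + r = 1.0766592 / 1.07000 = 1.006224
After-tax real rate = 1.006224 − 1 → 0.62%.

0.62%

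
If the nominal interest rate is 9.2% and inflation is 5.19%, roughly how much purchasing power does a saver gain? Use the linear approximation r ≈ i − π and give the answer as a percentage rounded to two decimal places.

r ≈ i − π = 9.2% − 5.19% = 4.01%.

4.01%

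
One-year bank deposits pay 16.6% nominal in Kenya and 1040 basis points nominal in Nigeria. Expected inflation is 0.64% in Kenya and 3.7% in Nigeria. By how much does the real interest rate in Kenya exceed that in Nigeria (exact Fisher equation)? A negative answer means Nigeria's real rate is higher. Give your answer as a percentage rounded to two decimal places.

9.40%

Kenya: (1 + 0.1660)/(1 + 0.0064) − 1 = 15.8585%
Nigeria: (1 + 0.1040)/(1 + 0.0370) − 1 = 6.4609%
Differential = 15.8585% − 6.4609% = 9.3976% → 9.40%.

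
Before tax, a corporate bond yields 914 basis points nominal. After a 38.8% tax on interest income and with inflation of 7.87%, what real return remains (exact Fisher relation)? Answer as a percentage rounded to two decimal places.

-2.11%

After-tax nominal return = 9.14% × (1 − 0.388) = 5.59368%.
1 + r = 1.0559368 / 1.07870 = 0.978898
After-tax real rate = 0.978898 − 1 → -2.11%.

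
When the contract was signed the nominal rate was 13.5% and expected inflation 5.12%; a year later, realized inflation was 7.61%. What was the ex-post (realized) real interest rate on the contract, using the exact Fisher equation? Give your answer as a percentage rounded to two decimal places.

5.47%

Ex-post: (1 + 0.1350)/(1 + 0.0761) − 1 = 5.4735%
So the realized real rate is 5.47%.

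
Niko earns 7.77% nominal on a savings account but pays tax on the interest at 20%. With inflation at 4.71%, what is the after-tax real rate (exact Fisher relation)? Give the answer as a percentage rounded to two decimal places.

After-tax nominal return = 7.77% × (1 − 0.2) = 6.2160%.
1 + r = 1.06216 / 1.04710 = 1.014383
After-tax real rate = 1.014383 − 1 → 1.44%.

1.44%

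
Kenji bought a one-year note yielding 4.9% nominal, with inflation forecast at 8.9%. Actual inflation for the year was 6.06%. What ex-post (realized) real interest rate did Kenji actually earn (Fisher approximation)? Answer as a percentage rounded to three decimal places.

-1.160%

Ex-post: 4.9% − 6.06% = -1.160%
So the realized real rate is -1.160%.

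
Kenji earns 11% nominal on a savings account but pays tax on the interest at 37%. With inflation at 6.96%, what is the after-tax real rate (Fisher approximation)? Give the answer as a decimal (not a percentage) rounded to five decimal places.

-0.00030

After-tax nominal return = 11% × (1 − 0.37) = 6.9300%.
r ≈ 6.9300% − 6.96% → -0.00030.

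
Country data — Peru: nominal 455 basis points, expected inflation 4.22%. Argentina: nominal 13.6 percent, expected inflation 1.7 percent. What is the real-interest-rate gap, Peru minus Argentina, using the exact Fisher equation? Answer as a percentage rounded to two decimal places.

Peru: (1 + 0.0455)/(1 + 0.0422) − 1 = 0.3166%
Argentina: (1 + 0.1360)/(1 + 0.0170) − 1 = 11.7011%
Differential = 0.3166% − 11.7011% = -11.3844% → -11.38%.

-11.38%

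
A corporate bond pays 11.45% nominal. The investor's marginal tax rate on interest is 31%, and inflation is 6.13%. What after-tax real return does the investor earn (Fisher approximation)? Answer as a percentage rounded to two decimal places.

1.77%

After-tax nominal return = 11.45% × (1 − 0.31) = 7.9005%.
r ≈ 7.9005% − 6.13% → 1.77%.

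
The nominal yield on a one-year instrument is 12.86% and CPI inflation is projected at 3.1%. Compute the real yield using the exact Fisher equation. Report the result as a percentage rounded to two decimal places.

9.47%

1 + r = 1.12860 / 1.03100 = 1.094665
r = 1.094665 − 1 = 9.4665%, i.e. 9.47%.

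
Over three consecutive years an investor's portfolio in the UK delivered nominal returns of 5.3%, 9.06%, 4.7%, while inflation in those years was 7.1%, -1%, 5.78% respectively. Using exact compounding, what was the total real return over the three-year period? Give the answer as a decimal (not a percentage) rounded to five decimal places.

0.07204

Compound the nominal returns: 1.0530 × 1.0906 × 1.0470 = 1.202377.
Compound inflation: 1.0710 × 0.9900 × 1.0578 = 1.121575.
Deflate: 1.202377 / 1.121575 = 1.072043.
Total real return = 1.072043 − 1 → 0.07204.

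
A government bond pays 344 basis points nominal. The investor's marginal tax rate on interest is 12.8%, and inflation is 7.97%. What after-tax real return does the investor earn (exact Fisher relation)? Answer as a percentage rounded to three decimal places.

After-tax nominal return = 3.44% × (1 − 0.128) = 2.99968%.
1 + r = 1.0299968 / 1.07970 = 0.953966
After-tax real rate = 0.953966 − 1 → -4.603%.

-4.603%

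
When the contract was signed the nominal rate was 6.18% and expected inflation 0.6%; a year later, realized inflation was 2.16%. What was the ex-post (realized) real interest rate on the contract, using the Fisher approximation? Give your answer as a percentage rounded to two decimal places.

Ex-post: 6.18% − 2.16% = 4.020%
So the realized real rate is 4.02%.

4.02%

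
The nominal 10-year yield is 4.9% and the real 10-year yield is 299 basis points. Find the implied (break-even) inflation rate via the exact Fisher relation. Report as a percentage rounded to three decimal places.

(1 + π) = (1 + i)/(1 + r) = 1.04900 / 1.02990 = 1.0185455
Break-even inflation = 1.0185455 − 1 → 1.855%.

1.855%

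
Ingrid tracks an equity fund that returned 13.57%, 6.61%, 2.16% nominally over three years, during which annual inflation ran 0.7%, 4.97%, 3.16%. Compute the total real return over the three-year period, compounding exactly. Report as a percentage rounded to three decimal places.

13.432%

Compound the nominal returns: 1.1357 × 1.0661 × 1.0216 = 1.236922.
Compound inflation: 1.0070 × 1.0497 × 1.0316 = 1.090451.
Deflate: 1.236922 / 1.090451 = 1.134322.
Total real return = 1.134322 − 1 → 13.432%.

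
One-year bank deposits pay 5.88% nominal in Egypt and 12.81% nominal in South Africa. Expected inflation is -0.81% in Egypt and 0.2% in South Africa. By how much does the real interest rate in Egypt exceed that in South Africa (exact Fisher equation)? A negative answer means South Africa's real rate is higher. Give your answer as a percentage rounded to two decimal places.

-5.84%

Egypt: (1 + 0.0588)/(1 − 0.0081) − 1 = 6.7446%
South Africa: (1 + 0.1281)/(1 + 0.0020) − 1 = 12.5848%
Differential = 6.7446% − 12.5848% = -5.8402% → -5.84%.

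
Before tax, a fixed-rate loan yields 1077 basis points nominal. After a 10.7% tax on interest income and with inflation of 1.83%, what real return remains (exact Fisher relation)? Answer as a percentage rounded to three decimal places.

After-tax nominal return = 10.77% × (1 − 0.107) = 9.61761%.
1 + r = 1.0961761 / 1.01830 = 1.076477
After-tax real rate = 1.076477 − 1 → 7.648%.

7.648%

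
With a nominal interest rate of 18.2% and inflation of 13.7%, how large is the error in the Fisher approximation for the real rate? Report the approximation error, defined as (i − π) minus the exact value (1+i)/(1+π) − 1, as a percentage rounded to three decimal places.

Approximate: r ≈ 18.200% − 13.700% = 4.5000%
Exact: (1 + 0.1820)/(1 + 0.1370) − 1 = 3.9578%
Error = 4.5000% − 3.9578% = 0.5422% → 0.542%.

0.542%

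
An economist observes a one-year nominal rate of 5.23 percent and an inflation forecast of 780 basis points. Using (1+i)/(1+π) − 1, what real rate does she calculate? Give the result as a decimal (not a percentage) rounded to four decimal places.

By the Fisher relation, 1 + r = (1 + i)/(1 + π).
1 + r = 1.05230 / 1.07800 = 0.976160
r = 0.976160 − 1 = -2.3840%, i.e. -0.0238.

-0.0238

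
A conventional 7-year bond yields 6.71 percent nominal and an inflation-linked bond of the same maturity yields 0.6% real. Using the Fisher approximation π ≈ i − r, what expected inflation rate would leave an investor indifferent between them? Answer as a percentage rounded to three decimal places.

6.110%

π ≈ i − r = 6.71% − 0.6% → 6.110%.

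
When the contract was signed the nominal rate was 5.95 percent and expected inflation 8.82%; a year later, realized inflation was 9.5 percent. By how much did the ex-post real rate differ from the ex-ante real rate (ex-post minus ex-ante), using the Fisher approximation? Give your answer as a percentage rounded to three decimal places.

Ex-ante: 5.95% − 8.82% = -2.870%
Ex-post: 5.95% − 9.5% = -3.550%
Difference (ex-post − ex-ante) = -0.6800% → -0.680%.

-0.680%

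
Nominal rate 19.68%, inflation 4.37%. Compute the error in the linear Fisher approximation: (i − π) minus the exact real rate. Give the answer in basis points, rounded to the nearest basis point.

Approximate: r ≈ 19.680% − 4.370% = 15.3100%
Exact: (1 + 0.1968)/(1 + 0.0437) − 1 = 14.6690%
Error = 15.3100% − 14.6690% = 0.6410% → 64 basis points.

64 basis points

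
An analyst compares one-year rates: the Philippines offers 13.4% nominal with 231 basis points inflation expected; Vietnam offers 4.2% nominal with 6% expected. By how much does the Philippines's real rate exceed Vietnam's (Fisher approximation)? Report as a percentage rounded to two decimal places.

12.89%

The Philippines: 13.4% − 2.31% = 11.090%
Vietnam: 4.2% − 6% = -1.800%
Differential = 12.890% → 12.89%.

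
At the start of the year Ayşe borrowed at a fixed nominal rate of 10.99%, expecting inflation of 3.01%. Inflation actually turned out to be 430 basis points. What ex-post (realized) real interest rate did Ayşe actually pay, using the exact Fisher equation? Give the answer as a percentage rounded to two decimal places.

6.41%

Ex-post: (1 + 0.1099)/(1 + 0.0430) − 1 = 6.4142%
So the realized real rate is 6.41%.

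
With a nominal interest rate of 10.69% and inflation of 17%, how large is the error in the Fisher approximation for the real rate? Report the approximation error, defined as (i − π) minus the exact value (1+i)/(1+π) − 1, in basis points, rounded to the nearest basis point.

-92 basis points

Approximate: r ≈ 10.690% − 17.000% = -6.3100%
Exact: (1 + 0.1069)/(1 + 0.1700) − 1 = -5.3932%
Error = -6.3100% − (-5.3932%) = -0.9168% → -92 basis points.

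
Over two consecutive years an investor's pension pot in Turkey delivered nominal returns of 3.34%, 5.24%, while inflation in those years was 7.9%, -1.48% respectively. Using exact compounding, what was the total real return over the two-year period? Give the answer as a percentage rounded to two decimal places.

Compound the nominal returns: 1.0334 × 1.0524 = 1.087550.
Compound inflation: 1.0790 × 0.9852 = 1.063031.
Deflate: 1.087550 / 1.063031 = 1.023066.
Total real return = 1.023066 − 1 → 2.31%.

2.31%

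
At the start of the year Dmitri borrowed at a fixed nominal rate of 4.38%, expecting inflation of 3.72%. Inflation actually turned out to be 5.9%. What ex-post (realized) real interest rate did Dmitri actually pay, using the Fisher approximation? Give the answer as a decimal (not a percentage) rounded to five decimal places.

Ex-post: 4.38% − 5.9% = -1.520%
So the realized real rate is -0.01520.

-0.01520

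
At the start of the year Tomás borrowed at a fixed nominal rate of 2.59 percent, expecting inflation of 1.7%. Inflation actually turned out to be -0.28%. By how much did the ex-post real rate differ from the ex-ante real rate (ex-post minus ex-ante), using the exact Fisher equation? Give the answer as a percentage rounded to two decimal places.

2.00%

Ex-ante: (1 + 0.0259)/(1 + 0.0170) − 1 = 0.8751%
Ex-post: (1 + 0.0259)/(1 − 0.0028) − 1 = 2.8781%
Difference (ex-post − ex-ante) = 2.0029% → 2.00%.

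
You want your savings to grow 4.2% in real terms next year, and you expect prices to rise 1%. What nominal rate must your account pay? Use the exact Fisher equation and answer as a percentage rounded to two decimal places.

(1 + i) = (1 + r)(1 + π) = 1.04200 × 1.01000 = 1.05242
i = 1.05242 − 1, so the required nominal rate is 5.24%.

5.24%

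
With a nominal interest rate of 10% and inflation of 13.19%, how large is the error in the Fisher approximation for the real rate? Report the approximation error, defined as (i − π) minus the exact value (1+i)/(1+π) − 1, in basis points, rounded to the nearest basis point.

Approximate: r ≈ 10.000% − 13.190% = -3.1900%
Exact: (1 + 0.1000)/(1 + 0.1319) − 1 = -2.8183%
Error = -3.1900% − (-2.8183%) = -0.3717% → -37 basis points.

-37 basis points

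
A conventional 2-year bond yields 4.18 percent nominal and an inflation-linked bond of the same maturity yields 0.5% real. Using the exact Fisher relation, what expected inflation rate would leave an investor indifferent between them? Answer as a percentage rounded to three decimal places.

3.662%

(1 + π) = (1 + i)/(1 + r) = 1.04180 / 1.00500 = 1.036617
Break-even inflation = 1.036617 − 1 → 3.662%.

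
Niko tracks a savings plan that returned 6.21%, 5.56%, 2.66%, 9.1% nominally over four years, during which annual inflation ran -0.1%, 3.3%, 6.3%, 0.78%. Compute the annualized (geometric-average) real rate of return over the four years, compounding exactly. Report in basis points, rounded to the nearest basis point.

Compound the nominal returns: 1.0621 × 1.0556 × 1.0266 × 1.0910 = 1.25571419.
Compound inflation: 0.9990 × 1.0330 × 1.0630 × 1.0078 = 1.10553737.
Deflate: 1.25571419 / 1.10553737 = 1.13584056.
Annualized real rate = 1.13584056^(1/4) − 1 = 3.2356% → 324 basis points.

324 basis points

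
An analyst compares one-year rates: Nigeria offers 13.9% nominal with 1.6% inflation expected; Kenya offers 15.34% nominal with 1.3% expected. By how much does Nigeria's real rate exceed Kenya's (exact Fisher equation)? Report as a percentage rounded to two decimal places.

Nigeria: (1 + 0.1390)/(1 + 0.0160) − 1 = 12.1063%
Kenya: (1 + 0.1534)/(1 + 0.0130) − 1 = 13.8598%
Differential = 12.1063% − 13.8598% = -1.7535% → -1.75%.

-1.75%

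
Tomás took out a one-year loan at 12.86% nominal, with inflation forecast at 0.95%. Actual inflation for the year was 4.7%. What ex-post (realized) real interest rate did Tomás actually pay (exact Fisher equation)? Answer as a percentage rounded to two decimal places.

7.79%

Ex-post: (1 + 0.1286)/(1 + 0.0470) − 1 = 7.7937%
So the realized real rate is 7.79%.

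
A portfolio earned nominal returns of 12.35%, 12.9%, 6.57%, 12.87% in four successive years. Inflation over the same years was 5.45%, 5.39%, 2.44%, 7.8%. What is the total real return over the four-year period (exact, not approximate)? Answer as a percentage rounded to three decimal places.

24.321%

Nominal growth factor = 1.1235 × 1.1290 × 1.0657 × 1.1287 = 1.5257399
Price-level growth factor = 1.0545 × 1.0539 × 1.0244 × 1.0780 = 1.2272536
Real growth factor = 1.5257399 / 1.2272536 = 1.2432149
Total real return = 1.2432149 − 1 → 24.321%.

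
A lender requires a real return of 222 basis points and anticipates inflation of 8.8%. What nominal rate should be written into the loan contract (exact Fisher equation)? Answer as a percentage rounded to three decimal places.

(1 + i) = (1 + r)(1 + π) = 1.02220 × 1.08800 = 1.1121536
i = 1.1121536 − 1, so the required nominal rate is 11.215%.

11.215%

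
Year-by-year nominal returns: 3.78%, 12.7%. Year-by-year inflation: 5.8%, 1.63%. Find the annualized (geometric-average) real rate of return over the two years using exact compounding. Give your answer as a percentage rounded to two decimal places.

Compound the nominal returns: 1.0378 × 1.1270 = 1.16960060.
Compound inflation: 1.0580 × 1.0163 = 1.07524540.
Deflate: 1.16960060 / 1.07524540 = 1.08775225.
Annualized real rate = 1.08775225^(1/2) − 1 = 4.2954% → 4.30%.

4.30%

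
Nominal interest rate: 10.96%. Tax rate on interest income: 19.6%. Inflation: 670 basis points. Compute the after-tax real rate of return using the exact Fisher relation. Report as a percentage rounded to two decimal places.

After-tax nominal return = 10.96% × (1 − 0.196) = 8.81184%.
1 + r = 1.0881184 / 1.06700 = 1.019792
After-tax real rate = 1.019792 − 1 → 1.98%.

1.98%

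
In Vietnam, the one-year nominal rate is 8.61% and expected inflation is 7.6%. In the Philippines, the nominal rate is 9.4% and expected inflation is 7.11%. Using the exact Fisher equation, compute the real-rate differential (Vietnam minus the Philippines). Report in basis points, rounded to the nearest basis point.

Vietnam: (1 + 0.0861)/(1 + 0.0760) − 1 = 0.9387%
The Philippines: (1 + 0.0940)/(1 + 0.0711) − 1 = 2.1380%
Differential = 0.9387% − 2.1380% = -1.1993% → -120 basis points.

-120 basis points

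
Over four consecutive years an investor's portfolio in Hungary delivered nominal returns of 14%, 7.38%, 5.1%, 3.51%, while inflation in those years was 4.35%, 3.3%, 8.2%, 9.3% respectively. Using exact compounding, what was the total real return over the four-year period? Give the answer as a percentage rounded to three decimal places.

Nominal growth factor = 1.1400 × 1.0738 × 1.0510 × 1.0351 = 1.3317211
Price-level growth factor = 1.0435 × 1.0330 × 1.0820 × 1.0930 = 1.2747945
Real growth factor = 1.3317211 / 1.2747945 = 1.0446555
Total real return = 1.0446555 − 1 → 4.466%.

4.466%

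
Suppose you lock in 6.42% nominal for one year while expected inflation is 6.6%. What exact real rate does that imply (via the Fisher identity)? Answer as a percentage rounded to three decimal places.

-0.169%

By the Fisher identity, 1 + r = (1 + i)/(1 + π).
1 + r = 1.06420 / 1.06600 = 0.998311
r = 0.998311 − 1 = -0.1689%, i.e. -0.169%.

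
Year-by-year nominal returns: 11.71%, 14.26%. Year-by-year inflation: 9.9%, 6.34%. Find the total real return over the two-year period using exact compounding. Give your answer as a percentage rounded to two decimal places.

9.22%

Nominal growth factor = 1.1171 × 1.1426 = 1.276398
Price-level growth factor = 1.0990 × 1.0634 = 1.168677
Real growth factor = 1.276398 / 1.168677 = 1.092174
Total real return = 1.092174 − 1 → 9.22%.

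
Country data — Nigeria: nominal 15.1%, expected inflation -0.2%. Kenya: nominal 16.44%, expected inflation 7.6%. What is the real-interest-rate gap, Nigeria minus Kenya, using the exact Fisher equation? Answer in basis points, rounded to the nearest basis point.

712 basis points

Nigeria: (1 + 0.1510)/(1 − 0.0020) − 1 = 15.33066%
Kenya: (1 + 0.1644)/(1 + 0.0760) − 1 = 8.21561%
Differential = 15.33066% − 8.21561% = 7.11505% → 712 basis points.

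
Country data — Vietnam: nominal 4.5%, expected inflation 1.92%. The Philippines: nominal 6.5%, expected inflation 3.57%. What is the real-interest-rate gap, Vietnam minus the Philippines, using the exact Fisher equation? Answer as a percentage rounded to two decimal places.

Vietnam: (1 + 0.0450)/(1 + 0.0192) − 1 = 2.5314%
The Philippines: (1 + 0.0650)/(1 + 0.0357) − 1 = 2.8290%
Differential = 2.5314% − 2.8290% = -0.2976% → -0.30%.

-0.30%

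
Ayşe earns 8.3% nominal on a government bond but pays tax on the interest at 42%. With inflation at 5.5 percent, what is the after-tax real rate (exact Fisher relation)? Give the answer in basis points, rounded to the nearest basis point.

After-tax nominal return = 8.3% × (1 − 0.42) = 4.8140%.
1 + r = 1.04814 / 1.05500 = 0.993498
After-tax real rate = 0.993498 − 1 → -65 basis points.

-65 basis points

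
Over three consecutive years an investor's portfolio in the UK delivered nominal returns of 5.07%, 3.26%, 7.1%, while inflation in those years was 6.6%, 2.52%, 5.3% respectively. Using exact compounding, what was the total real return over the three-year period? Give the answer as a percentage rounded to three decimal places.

0.973%

Compound the nominal returns: 1.0507 × 1.0326 × 1.0710 = 1.161984.
Compound inflation: 1.0660 × 1.0252 × 1.0530 = 1.150785.
Deflate: 1.161984 / 1.150785 = 1.009732.
Total real return = 1.009732 − 1 → 0.973%.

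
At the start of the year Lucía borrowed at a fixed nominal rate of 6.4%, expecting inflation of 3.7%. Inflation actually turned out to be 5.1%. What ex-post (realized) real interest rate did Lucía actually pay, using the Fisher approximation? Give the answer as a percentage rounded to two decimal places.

Ex-post: 6.4% − 5.1% = 1.300%
So the realized real rate is 1.30%.

1.30%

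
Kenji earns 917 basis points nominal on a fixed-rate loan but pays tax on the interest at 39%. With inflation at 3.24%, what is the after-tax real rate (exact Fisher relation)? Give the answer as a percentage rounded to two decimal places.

After-tax nominal return = 9.17% × (1 − 0.39) = 5.5937%.
1 + r = 1.055937 / 1.03240 = 1.022798
After-tax real rate = 1.022798 − 1 → 2.28%.

2.28%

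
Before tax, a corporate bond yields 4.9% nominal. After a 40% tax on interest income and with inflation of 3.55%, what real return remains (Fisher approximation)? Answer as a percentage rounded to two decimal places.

After-tax nominal return = 4.9% × (1 − 0.4) = 2.9400%.
r ≈ 2.9400% − 3.55% → -0.61%.

-0.61%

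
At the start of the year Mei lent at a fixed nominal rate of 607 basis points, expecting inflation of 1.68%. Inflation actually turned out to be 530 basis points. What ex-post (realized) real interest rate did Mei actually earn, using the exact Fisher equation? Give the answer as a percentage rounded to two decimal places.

Ex-post: (1 + 0.0607)/(1 + 0.0530) − 1 = 0.7312%
So the realized real rate is 0.73%.

0.73%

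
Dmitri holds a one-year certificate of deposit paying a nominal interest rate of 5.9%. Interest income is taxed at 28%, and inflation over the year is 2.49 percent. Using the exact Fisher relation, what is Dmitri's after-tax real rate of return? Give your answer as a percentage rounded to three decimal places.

After-tax nominal return = 5.9% × (1 − 0.28) = 4.2480%.
1 + r = 1.04248 / 1.02490 = 1.017153
After-tax real rate = 1.017153 − 1 → 1.715%.

1.715%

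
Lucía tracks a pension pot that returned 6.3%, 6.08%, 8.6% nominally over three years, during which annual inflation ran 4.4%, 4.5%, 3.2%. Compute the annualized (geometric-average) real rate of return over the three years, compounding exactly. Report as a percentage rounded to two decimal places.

2.84%

Nominal growth factor = 1.0630 × 1.0608 × 1.0860 = 1.22460661
Price-level growth factor = 1.0440 × 1.0450 × 1.0320 = 1.12589136
Real growth factor = 1.22460661 / 1.12589136 = 1.08767742
Annualized real rate = 1.08767742^(1/3) − 1 = 2.8411% → 2.84%.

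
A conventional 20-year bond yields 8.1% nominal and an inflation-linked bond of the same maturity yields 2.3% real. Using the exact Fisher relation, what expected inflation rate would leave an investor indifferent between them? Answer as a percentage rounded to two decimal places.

(1 + π) = (1 + i)/(1 + r) = 1.08100 / 1.02300 = 1.056696
Break-even inflation = 1.056696 − 1 → 5.67%.

5.67%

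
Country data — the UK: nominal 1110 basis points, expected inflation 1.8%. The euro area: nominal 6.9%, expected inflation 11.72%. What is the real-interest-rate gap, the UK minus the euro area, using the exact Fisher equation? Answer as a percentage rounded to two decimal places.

13.45%

The UK: (1 + 0.1110)/(1 + 0.0180) − 1 = 9.1356%
The euro area: (1 + 0.0690)/(1 + 0.1172) − 1 = -4.3144%
Differential = 9.1356% − (-4.3144%) = 13.4499% → 13.45%.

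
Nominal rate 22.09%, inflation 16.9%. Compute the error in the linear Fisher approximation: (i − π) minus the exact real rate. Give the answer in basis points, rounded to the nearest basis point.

Approximate: r ≈ 22.090% − 16.900% = 5.1900%
Exact: (1 + 0.2209)/(1 + 0.1690) − 1 = 4.4397%
Error = 5.1900% − 4.4397% = 0.7503% → 75 basis points.

75 basis points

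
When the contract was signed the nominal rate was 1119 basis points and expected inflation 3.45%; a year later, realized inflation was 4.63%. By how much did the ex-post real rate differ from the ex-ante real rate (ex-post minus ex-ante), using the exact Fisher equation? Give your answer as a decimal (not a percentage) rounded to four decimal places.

-0.0121

Ex-ante: (1 + 0.1119)/(1 + 0.0345) − 1 = 7.4819%
Ex-post: (1 + 0.1119)/(1 + 0.0463) − 1 = 6.2697%
Difference (ex-post − ex-ante) = -1.2122% → -0.0121.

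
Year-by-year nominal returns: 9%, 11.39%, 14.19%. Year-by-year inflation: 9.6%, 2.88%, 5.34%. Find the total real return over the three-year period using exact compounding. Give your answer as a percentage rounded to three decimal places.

16.726%

Nominal growth factor = 1.0900 × 1.1139 × 1.1419 = 1.386439
Price-level growth factor = 1.0960 × 1.0288 × 1.0534 = 1.187777
Real growth factor = 1.386439 / 1.187777 = 1.167256
Total real return = 1.167256 − 1 → 16.726%.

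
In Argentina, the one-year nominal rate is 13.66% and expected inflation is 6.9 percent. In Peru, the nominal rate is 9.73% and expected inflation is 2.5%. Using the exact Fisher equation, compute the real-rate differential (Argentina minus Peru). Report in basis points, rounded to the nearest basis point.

Argentina: (1 + 0.1366)/(1 + 0.0690) − 1 = 6.3237%
Peru: (1 + 0.0973)/(1 + 0.0250) − 1 = 7.0537%
Differential = 6.3237% − 7.0537% = -0.7300% → -73 basis points.

-73 basis points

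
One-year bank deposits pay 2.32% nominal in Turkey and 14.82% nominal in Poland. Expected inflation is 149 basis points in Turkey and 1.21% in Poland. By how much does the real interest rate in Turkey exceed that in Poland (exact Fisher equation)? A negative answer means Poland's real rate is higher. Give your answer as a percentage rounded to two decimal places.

Turkey: (1 + 0.0232)/(1 + 0.0149) − 1 = 0.8178%
Poland: (1 + 0.1482)/(1 + 0.0121) − 1 = 13.4473%
Differential = 0.8178% − 13.4473% = -12.6295% → -12.63%.

-12.63%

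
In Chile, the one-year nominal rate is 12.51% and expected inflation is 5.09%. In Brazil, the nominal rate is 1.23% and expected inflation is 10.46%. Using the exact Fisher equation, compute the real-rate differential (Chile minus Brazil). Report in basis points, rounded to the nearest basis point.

Chile: (1 + 0.1251)/(1 + 0.0509) − 1 = 7.0606%
Brazil: (1 + 0.0123)/(1 + 0.1046) − 1 = -8.3560%
Differential = 7.0606% − (-8.3560%) = 15.4166% → 1542 basis points.

1542 basis points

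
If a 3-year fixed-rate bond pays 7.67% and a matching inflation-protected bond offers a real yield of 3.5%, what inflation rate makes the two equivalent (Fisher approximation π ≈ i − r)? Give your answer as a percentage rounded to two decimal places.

4.17%

π ≈ i − r = 7.67% − 3.5% → 4.17%.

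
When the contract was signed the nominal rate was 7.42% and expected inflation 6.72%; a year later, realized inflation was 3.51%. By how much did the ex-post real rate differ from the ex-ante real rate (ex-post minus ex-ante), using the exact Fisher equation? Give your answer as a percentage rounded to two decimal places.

Ex-ante: (1 + 0.0742)/(1 + 0.0672) − 1 = 0.6559%
Ex-post: (1 + 0.0742)/(1 + 0.0351) − 1 = 3.7774%
Difference (ex-post − ex-ante) = 3.1215% → 3.12%.

3.12%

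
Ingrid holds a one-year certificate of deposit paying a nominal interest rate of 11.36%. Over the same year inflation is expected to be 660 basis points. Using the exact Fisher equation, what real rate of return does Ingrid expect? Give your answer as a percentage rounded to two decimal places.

4.47%

By the Fisher equation, 1 + r = (1 + i)/(1 + π).
1 + r = 1.11360 / 1.06600 = 1.044653
r = 1.044653 − 1 = 4.4653%, i.e. 4.47%.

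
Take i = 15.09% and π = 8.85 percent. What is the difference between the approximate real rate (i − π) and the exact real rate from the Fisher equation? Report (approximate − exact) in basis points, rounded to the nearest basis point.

51 basis points

Approximate: r ≈ 15.090% − 8.850% = 6.2400%
Exact: (1 + 0.1509)/(1 + 0.0885) − 1 = 5.7327%
Error = 6.2400% − 5.7327% = 0.5073% → 51 basis points.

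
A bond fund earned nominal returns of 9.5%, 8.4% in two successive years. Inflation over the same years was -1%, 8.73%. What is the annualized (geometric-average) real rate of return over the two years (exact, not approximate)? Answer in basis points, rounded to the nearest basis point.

Compound the nominal returns: 1.0950 × 1.0840 = 1.18698000.
Compound inflation: 0.9900 × 1.0873 = 1.07642700.
Deflate: 1.18698000 / 1.07642700 = 1.10270367.
Annualized real rate = 1.10270367^(1/2) − 1 = 5.0097% → 501 basis points.

501 basis points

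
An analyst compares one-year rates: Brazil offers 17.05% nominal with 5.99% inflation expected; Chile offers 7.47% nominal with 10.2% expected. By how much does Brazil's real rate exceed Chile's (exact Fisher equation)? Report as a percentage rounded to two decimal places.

12.91%

Brazil: (1 + 0.1705)/(1 + 0.0599) − 1 = 10.4349%
Chile: (1 + 0.0747)/(1 + 0.1020) − 1 = -2.4773%
Differential = 10.4349% − (-2.4773%) = 12.9123% → 12.91%.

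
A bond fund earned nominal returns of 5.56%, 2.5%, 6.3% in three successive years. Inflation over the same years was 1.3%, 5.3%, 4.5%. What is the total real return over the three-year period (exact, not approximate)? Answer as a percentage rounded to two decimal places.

3.18%

Nominal growth factor = 1.0556 × 1.0250 × 1.0630 = 1.150155
Price-level growth factor = 1.0130 × 1.0530 × 1.0450 = 1.114690
Real growth factor = 1.150155 / 1.114690 = 1.031816
Total real return = 1.031816 − 1 → 3.18%.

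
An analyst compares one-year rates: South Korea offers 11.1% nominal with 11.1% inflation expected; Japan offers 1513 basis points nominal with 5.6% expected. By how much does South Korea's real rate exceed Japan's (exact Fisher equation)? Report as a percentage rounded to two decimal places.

-9.02%

South Korea: (1 + 0.1110)/(1 + 0.1110) − 1 = 0.0000%
Japan: (1 + 0.1513)/(1 + 0.0560) − 1 = 9.0246%
Differential = 0.0000% − 9.0246% = -9.0246% → -9.02%.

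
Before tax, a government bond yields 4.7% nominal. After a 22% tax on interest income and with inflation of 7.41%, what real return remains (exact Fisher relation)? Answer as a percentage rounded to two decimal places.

After-tax nominal return = 4.7% × (1 − 0.22) = 3.6660%.
1 + r = 1.03666 / 1.07410 = 0.965143
After-tax real rate = 0.965143 − 1 → -3.49%.

-3.49%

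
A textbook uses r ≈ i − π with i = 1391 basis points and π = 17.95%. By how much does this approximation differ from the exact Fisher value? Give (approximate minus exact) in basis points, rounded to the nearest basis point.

-61 basis points

Approximate: r ≈ 13.910% − 17.950% = -4.0400%
Exact: (1 + 0.1391)/(1 + 0.1795) − 1 = -3.4252%
Error = -4.0400% − (-3.4252%) = -0.6148% → -61 basis points.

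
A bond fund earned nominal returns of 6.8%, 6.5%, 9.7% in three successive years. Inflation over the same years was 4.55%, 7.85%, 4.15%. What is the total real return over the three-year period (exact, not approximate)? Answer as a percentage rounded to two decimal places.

6.25%

Nominal growth factor = 1.0680 × 1.0650 × 1.0970 = 1.247750
Price-level growth factor = 1.0455 × 1.0785 × 1.0415 = 1.174366
Real growth factor = 1.247750 / 1.174366 = 1.062488
Total real return = 1.062488 − 1 → 6.25%.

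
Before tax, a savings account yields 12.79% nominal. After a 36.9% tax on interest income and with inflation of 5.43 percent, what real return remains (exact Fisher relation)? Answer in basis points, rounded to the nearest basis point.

250 basis points

After-tax nominal return = 12.79% × (1 − 0.369) = 8.07049%.
1 + r = 1.0807049 / 1.05430 = 1.025045
After-tax real rate = 1.025045 − 1 → 250 basis points.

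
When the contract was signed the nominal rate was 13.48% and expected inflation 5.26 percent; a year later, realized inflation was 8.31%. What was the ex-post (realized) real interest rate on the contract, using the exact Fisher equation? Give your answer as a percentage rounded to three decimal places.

4.773%

Ex-post: (1 + 0.1348)/(1 + 0.0831) − 1 = 4.7733%
So the realized real rate is 4.773%.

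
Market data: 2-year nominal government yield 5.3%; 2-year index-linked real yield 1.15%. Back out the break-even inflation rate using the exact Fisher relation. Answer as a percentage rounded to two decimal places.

4.10%

(1 + π) = (1 + i)/(1 + r) = 1.05300 / 1.01150 = 1.041028
Break-even inflation = 1.041028 − 1 → 4.10%.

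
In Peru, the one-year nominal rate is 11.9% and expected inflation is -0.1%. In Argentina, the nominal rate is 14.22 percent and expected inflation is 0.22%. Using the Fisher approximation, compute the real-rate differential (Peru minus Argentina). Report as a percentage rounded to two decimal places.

-2.00%

Peru: 11.9% − (-0.1%) = 12.000%
Argentina: 14.22% − 0.22% = 14.000%
Differential = -2.000% → -2.00%.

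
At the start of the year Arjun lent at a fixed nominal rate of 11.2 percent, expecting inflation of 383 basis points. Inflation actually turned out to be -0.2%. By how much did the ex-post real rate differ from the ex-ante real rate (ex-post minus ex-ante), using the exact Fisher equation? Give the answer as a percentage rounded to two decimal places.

4.32%

Ex-ante: (1 + 0.1120)/(1 + 0.0383) − 1 = 7.0981%
Ex-post: (1 + 0.1120)/(1 − 0.0020) − 1 = 11.4228%
Difference (ex-post − ex-ante) = 4.3247% → 4.32%.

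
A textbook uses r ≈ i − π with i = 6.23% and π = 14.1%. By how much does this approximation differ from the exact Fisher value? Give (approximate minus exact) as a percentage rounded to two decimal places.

Approximate: r ≈ 6.230% − 14.100% = -7.8700%
Exact: (1 + 0.0623)/(1 + 0.1410) − 1 = -6.8975%
Error = -7.8700% − (-6.8975%) = -0.9725% → -0.97%.

-0.97%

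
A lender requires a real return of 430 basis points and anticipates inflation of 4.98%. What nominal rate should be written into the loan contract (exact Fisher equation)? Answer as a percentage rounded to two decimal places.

9.49%

(1 + i) = (1 + r)(1 + π) = 1.04300 × 1.04980 = 1.0949414
i = 1.0949414 − 1, so the required nominal rate is 9.49%.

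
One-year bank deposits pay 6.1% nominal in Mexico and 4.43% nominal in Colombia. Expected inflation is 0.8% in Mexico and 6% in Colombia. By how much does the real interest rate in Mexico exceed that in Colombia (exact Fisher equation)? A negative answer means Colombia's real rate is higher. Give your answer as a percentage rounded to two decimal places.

6.74%

Mexico: (1 + 0.0610)/(1 + 0.0080) − 1 = 5.2579%
Colombia: (1 + 0.0443)/(1 + 0.0600) − 1 = -1.4811%
Differential = 5.2579% − (-1.4811%) = 6.7391% → 6.74%.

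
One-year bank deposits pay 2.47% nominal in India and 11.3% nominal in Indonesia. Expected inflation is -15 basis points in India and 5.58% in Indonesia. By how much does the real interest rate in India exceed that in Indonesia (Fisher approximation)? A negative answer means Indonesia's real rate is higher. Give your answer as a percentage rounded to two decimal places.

-3.10%

India: 2.47% − (-0.15%) = 2.620%
Indonesia: 11.3% − 5.58% = 5.720%
Differential = -3.100% → -3.10%.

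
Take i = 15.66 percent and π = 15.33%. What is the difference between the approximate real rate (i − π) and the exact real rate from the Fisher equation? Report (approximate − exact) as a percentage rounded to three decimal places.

0.044%

Approximate: r ≈ 15.660% − 15.330% = 0.3300%
Exact: (1 + 0.1566)/(1 + 0.1533) − 1 = 0.2861%
Error = 0.3300% − 0.2861% = 0.0439% → 0.044%.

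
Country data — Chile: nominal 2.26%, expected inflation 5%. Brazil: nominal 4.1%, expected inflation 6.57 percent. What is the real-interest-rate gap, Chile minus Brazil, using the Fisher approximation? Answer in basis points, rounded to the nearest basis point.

-27 basis points

Chile: 2.26% − 5% = -2.740%
Brazil: 4.1% − 6.57% = -2.470%
Differential = -0.270% → -27 basis points.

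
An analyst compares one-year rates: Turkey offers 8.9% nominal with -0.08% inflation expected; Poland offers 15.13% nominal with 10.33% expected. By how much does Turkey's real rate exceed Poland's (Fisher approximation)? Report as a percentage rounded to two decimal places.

4.18%

Turkey: 8.9% − (-0.08%) = 8.980%
Poland: 15.13% − 10.33% = 4.800%
Differential = 4.180% → 4.18%.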